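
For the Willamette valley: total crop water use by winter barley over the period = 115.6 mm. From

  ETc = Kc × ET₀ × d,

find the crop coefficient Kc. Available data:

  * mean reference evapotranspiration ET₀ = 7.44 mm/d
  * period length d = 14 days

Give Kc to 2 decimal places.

1.11

ETc = Kc × ET₀ × d  ⇒  Kc = ETc / (ET₀ × d)
Kc = 115.6 / (7.44 × 14) = 115.6 / 104.16 = 1.1098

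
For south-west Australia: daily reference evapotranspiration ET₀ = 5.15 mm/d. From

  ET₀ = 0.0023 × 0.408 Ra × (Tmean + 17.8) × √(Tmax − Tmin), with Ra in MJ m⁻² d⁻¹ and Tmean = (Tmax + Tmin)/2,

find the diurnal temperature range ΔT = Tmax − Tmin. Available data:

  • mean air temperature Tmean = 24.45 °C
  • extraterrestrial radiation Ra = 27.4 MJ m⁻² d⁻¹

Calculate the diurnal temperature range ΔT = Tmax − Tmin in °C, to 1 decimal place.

√ΔT = ET₀ / [0.0023 × 0.408 × Ra × (Tmean+17.8)] = 5.15 / (0.0023 × 11.1792 × 42.25) = 4.7407
ΔT = 4.7407² = 22.474 °C

22.5 °C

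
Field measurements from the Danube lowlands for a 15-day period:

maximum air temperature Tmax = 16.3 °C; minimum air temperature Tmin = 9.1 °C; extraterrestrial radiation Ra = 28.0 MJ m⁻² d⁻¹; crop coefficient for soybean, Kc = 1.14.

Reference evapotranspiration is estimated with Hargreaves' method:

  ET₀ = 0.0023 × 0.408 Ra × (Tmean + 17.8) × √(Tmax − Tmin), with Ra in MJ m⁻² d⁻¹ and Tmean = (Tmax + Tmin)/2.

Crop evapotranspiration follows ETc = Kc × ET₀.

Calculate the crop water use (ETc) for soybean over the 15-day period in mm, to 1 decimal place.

36.8 mm

Tmean = (16.3 + 9.1)/2 = 12.70 °C
0.408 Ra = 0.408 × 28.0 = 11.4240 mm/d equivalent
ET₀ = 0.0023 × 11.4240 × (12.70 + 17.8) × √7.2 = 0.0023 × 11.4240 × 30.50 × 2.6833 = 2.1504 mm/d
ETc = Kc × ET₀ = 1.14 × 2.1504 = 2.4515 mm/d
Over 15 days: 2.4515 × 15 = 36.773 mm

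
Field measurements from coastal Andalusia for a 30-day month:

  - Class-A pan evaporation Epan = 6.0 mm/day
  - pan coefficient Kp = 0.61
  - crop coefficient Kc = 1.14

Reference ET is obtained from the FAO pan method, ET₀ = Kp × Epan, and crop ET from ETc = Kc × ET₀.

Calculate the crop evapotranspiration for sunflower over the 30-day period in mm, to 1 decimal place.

125.2 mm

ET₀ = 0.61 × 6.0 = 3.6600 mm/d
ETc = Kc × ET₀ = 1.14 × 3.6600 = 4.1724 mm/d
Over 30 days: 4.1724 × 30 = 125.172 mm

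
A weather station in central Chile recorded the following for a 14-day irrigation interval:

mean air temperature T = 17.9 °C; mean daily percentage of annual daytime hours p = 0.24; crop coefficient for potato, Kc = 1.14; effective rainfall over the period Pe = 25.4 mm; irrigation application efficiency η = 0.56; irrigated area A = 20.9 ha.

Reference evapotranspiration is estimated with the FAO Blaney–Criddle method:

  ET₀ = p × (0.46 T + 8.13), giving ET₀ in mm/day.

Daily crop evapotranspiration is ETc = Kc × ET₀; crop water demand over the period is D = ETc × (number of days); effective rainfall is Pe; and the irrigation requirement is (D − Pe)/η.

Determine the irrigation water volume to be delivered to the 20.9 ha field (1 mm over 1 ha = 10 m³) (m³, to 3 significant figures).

13900 m³

ET₀ = 0.24 × (0.46 × 17.9 + 8.13) = 0.24 × 16.364 = 3.9274 mm/d
ETc = Kc × ET₀ = 1.14 × 3.9274 = 4.4772 mm/d
Crop demand D = ETc × 14 d = 4.4772 × 14 = 62.681 mm
D − Pe = 62.681 − 25.4 = 37.281 mm
Gross irrigation = 37.281 / 0.56 = 66.573 mm
Volume = 66.573 mm × 20.9 ha × 10 = 13913.8 m³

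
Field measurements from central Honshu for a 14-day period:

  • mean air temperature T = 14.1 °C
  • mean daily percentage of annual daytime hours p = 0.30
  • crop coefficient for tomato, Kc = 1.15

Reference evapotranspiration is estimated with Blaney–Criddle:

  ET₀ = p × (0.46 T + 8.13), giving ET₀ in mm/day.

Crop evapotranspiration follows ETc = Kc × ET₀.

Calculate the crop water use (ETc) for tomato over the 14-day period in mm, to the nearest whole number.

71 mm

ET₀ = 0.30 × (0.46 × 14.1 + 8.13) = 0.30 × 14.616 = 4.3848 mm/d
ETc = Kc × ET₀ = 1.15 × 4.3848 = 5.0425 mm/d
Over 14 days: 5.0425 × 14 = 70.595 mm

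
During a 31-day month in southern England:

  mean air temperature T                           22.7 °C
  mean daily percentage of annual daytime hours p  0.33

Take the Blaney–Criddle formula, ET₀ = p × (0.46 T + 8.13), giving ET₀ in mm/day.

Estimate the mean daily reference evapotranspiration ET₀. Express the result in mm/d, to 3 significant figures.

6.13 mm/d

ET₀ = 0.33 × (0.46 × 22.7 + 8.13) = 0.33 × 18.572 = 6.1288 mm/d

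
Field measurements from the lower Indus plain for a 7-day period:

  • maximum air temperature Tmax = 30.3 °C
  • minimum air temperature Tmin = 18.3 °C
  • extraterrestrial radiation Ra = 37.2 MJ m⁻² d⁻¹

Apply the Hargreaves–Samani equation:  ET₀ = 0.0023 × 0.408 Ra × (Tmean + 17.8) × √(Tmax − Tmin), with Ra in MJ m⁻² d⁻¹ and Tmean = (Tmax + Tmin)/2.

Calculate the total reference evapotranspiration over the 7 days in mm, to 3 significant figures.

35.6 mm

Tmean = (30.3 + 18.3)/2 = 24.30 °C
0.408 Ra = 0.408 × 37.2 = 15.1776 mm/d equivalent
ET₀ = 0.0023 × 15.1776 × (24.30 + 17.8) × √12.0 = 0.0023 × 15.1776 × 42.10 × 3.4641 = 5.0910 mm/d
Over 7 days: 5.0910 × 7 = 35.637 mm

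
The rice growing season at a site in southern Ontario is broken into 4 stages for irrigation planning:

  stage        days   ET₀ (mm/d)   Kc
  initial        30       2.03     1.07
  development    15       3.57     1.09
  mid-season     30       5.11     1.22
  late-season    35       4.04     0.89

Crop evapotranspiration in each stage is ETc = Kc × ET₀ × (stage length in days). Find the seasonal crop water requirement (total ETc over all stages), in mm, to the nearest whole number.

436 mm

initial: 1.07 × 2.03 × 30 = 65.16 mm
development: 1.09 × 3.57 × 15 = 58.37 mm
mid-season: 1.22 × 5.11 × 30 = 187.03 mm
late-season: 0.89 × 4.04 × 35 = 125.85 mm
Seasonal total = 436.41 mm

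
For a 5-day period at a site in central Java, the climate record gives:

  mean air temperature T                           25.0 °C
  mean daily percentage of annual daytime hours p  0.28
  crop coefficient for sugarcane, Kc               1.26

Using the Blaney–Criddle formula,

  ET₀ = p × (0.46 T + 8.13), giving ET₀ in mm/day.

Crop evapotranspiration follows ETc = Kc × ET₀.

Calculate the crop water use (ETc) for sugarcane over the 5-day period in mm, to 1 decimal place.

ET₀ = 0.28 × (0.46 × 25.0 + 8.13) = 0.28 × 19.630 = 5.4964 mm/d
ETc = Kc × ET₀ = 1.26 × 5.4964 = 6.9255 mm/d
Over 5 days: 6.9255 × 5 = 34.628 mm

34.6 mm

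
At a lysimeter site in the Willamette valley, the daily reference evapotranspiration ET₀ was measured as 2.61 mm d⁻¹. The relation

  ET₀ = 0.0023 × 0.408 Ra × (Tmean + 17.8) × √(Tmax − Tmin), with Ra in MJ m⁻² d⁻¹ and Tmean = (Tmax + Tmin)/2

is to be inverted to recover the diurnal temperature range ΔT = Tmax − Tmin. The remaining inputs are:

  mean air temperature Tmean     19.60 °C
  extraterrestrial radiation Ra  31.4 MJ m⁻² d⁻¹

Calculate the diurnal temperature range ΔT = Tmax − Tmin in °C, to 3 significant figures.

5.61 °C

√ΔT = ET₀ / [0.0023 × 0.408 × Ra × (Tmean+17.8)] = 2.61 / (0.0023 × 12.8112 × 37.40) = 2.3684
ΔT = 2.3684² = 5.609 °C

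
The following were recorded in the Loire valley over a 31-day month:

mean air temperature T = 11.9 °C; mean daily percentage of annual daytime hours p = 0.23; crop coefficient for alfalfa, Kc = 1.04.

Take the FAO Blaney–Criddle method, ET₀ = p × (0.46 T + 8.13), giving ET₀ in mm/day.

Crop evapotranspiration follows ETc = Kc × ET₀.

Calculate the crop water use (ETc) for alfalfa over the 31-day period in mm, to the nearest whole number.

ET₀ = 0.23 × (0.46 × 11.9 + 8.13) = 0.23 × 13.604 = 3.1289 mm/d
ETc = Kc × ET₀ = 1.04 × 3.1289 = 3.2541 mm/d
Over 31 days: 3.2541 × 31 = 100.877 mm

101 mm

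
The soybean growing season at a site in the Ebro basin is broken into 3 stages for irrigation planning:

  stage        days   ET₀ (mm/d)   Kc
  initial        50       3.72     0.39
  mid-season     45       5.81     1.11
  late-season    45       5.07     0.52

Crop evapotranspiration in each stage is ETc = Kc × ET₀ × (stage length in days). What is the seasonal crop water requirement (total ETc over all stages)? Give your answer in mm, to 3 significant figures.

initial: 0.39 × 3.72 × 50 = 72.54 mm
mid-season: 1.11 × 5.81 × 45 = 290.21 mm
late-season: 0.52 × 5.07 × 45 = 118.64 mm
Seasonal total = 481.39 mm

481 mm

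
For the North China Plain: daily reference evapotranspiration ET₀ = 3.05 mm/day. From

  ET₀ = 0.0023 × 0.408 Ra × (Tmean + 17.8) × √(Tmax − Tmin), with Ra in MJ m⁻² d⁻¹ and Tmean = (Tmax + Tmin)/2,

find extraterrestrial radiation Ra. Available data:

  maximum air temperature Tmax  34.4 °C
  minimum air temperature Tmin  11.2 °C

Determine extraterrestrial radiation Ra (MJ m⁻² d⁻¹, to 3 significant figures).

16.6 MJ m⁻² d⁻¹

Tmean = (34.4+11.2)/2 = 22.80 °C; ΔT = 23.2
Ra = ET₀ / [0.0023 × 0.408 × (Tmean+17.8) × √ΔT]
   = 3.05 / (0.0023 × 0.408 × 40.60 × 4.8166) = 16.621 MJ m⁻² d⁻¹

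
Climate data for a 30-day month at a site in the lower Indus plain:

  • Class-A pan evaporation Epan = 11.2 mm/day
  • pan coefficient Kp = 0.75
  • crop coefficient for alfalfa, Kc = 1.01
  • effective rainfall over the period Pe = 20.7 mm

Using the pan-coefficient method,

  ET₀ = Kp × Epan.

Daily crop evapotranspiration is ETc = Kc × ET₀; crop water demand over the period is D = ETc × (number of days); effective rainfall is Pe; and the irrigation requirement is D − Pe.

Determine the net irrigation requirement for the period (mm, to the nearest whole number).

ET₀ = 0.75 × 11.2 = 8.4000 mm/d
ETc = Kc × ET₀ = 1.01 × 8.4000 = 8.4840 mm/d
Crop demand D = ETc × 30 d = 8.4840 × 30 = 254.520 mm
D − Pe = 254.520 − 20.7 = 233.820 mm

234 mm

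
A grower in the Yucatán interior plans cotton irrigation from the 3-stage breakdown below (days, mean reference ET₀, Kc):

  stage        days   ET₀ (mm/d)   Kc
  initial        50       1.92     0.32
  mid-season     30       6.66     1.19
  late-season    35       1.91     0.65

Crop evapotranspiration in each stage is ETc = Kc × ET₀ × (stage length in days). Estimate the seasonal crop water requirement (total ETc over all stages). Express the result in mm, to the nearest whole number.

initial: 0.32 × 1.92 × 50 = 30.72 mm
mid-season: 1.19 × 6.66 × 30 = 237.76 mm
late-season: 0.65 × 1.91 × 35 = 43.45 mm
Seasonal total = 311.93 mm

312 mm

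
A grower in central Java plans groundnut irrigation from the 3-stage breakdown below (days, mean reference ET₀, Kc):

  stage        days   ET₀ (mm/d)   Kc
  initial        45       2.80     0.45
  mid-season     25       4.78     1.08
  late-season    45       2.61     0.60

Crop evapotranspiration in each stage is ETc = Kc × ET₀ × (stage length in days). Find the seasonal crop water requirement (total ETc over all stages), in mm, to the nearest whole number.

256 mm

initial: 0.45 × 2.80 × 45 = 56.70 mm
mid-season: 1.08 × 4.78 × 25 = 129.06 mm
late-season: 0.60 × 2.61 × 45 = 70.47 mm
Seasonal total = 256.23 mm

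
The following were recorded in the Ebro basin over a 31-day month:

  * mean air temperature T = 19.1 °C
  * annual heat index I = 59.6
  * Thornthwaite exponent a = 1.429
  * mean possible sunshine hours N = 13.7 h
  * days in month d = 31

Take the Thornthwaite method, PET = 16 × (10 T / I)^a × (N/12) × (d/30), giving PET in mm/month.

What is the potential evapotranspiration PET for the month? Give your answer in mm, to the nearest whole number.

100 mm

10T/I = 10 × 19.1 / 59.6 = 3.2047
(10T/I)^a = 3.2047^1.429 = 5.2817
Uncorrected PET = 16 × 5.2817 = 84.507 mm
Correction = (N/12)(d/30) = (13.7/12)(31/30) = 1.1797
PET = 84.507 × 1.1797 = 99.693 mm/month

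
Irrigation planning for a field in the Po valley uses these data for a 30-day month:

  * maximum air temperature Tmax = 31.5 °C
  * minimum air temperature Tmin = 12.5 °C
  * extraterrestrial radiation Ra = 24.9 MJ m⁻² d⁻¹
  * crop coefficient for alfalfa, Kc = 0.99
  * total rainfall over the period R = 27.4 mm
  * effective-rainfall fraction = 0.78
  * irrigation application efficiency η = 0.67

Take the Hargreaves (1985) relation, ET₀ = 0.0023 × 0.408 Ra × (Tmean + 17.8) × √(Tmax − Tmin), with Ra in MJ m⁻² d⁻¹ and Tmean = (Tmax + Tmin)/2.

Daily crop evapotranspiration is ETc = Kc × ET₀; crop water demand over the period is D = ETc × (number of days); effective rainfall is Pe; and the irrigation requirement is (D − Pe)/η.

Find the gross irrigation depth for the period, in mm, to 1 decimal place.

147.8 mm

Tmean = (31.5 + 12.5)/2 = 22.00 °C
0.408 Ra = 0.408 × 24.9 = 10.1592 mm/d equivalent
ET₀ = 0.0023 × 10.1592 × (22.00 + 17.8) × √19.0 = 0.0023 × 10.1592 × 39.80 × 4.3589 = 4.0537 mm/d
ETc = Kc × ET₀ = 0.99 × 4.0537 = 4.0132 mm/d
Crop demand D = ETc × 30 d = 4.0132 × 30 = 120.396 mm
Pe = 0.78 × 27.4 = 21.372 mm
D − Pe = 120.396 − 21.372 = 99.024 mm
Gross irrigation = 99.024 / 0.67 = 147.797 mm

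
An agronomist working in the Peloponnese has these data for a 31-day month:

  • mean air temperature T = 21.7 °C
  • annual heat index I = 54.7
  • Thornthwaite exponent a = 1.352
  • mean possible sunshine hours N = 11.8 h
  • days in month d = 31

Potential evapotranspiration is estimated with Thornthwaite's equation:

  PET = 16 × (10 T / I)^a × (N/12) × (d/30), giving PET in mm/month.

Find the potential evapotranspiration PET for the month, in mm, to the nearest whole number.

105 mm

10T/I = 10 × 21.7 / 54.7 = 3.9671
(10T/I)^a = 3.9671^1.352 = 6.4437
Uncorrected PET = 16 × 6.4437 = 103.099 mm
Correction = (N/12)(d/30) = (11.8/12)(31/30) = 1.0161
PET = 103.099 × 1.0161 = 104.759 mm/month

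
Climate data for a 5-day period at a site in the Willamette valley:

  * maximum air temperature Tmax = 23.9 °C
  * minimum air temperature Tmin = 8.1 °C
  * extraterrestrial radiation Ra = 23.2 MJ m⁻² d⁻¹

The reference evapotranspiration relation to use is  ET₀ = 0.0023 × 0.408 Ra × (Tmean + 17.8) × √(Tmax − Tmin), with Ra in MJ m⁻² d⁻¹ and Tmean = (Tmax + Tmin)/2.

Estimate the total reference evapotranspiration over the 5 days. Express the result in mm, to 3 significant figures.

Tmean = (23.9 + 8.1)/2 = 16.00 °C
0.408 Ra = 0.408 × 23.2 = 9.4656 mm/d equivalent
ET₀ = 0.0023 × 9.4656 × (16.00 + 17.8) × √15.8 = 0.0023 × 9.4656 × 33.80 × 3.9749 = 2.9250 mm/d
Over 5 days: 2.9250 × 5 = 14.625 mm

14.6 mm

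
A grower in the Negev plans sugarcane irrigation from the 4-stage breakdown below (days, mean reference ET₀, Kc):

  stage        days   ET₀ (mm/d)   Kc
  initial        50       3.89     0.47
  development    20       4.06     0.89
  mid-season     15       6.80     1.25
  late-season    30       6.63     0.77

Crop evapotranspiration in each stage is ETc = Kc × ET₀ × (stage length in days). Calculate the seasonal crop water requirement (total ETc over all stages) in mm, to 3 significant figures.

444 mm

initial: 0.47 × 3.89 × 50 = 91.42 mm
development: 0.89 × 4.06 × 20 = 72.27 mm
mid-season: 1.25 × 6.80 × 15 = 127.50 mm
late-season: 0.77 × 6.63 × 30 = 153.15 mm
Seasonal total = 444.34 mm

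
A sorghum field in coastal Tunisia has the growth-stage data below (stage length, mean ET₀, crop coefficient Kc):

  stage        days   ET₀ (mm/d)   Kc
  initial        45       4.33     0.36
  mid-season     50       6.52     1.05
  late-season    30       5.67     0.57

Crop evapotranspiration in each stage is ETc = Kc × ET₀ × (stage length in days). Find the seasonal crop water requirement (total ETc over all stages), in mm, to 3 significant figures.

initial: 0.36 × 4.33 × 45 = 70.15 mm
mid-season: 1.05 × 6.52 × 50 = 342.30 mm
late-season: 0.57 × 5.67 × 30 = 96.96 mm
Seasonal total = 509.41 mm

509 mm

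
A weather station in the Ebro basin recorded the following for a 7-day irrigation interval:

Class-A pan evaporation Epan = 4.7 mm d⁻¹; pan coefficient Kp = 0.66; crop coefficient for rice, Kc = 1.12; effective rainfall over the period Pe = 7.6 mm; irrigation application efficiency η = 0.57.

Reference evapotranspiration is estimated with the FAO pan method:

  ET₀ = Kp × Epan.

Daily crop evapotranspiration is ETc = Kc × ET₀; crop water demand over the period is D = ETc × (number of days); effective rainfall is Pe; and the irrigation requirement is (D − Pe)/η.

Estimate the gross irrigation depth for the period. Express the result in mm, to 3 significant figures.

29.3 mm

ET₀ = 0.66 × 4.7 = 3.1020 mm/d
ETc = Kc × ET₀ = 1.12 × 3.1020 = 3.4742 mm/d
Crop demand D = ETc × 7 d = 3.4742 × 7 = 24.319 mm
D − Pe = 24.319 − 7.6 = 16.719 mm
Gross irrigation = 16.719 / 0.57 = 29.332 mm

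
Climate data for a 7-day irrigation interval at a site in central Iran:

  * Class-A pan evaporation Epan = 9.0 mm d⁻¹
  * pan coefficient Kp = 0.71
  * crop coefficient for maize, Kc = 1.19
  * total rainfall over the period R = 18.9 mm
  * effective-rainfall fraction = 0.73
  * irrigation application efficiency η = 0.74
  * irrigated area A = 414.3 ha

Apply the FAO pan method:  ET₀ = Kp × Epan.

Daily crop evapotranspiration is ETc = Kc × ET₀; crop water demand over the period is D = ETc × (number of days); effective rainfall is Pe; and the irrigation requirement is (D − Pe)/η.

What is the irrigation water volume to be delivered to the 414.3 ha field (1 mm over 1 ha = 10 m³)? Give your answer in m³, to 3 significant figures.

221000 m³

ET₀ = 0.71 × 9.0 = 6.3900 mm/d
ETc = Kc × ET₀ = 1.19 × 6.3900 = 7.6041 mm/d
Crop demand D = ETc × 7 d = 7.6041 × 7 = 53.229 mm
Pe = 0.73 × 18.9 = 13.797 mm
D − Pe = 53.229 − 13.797 = 39.432 mm
Gross irrigation = 39.432 / 0.74 = 53.286 mm
Volume = 53.286 mm × 414.3 ha × 10 = 220763.9 m³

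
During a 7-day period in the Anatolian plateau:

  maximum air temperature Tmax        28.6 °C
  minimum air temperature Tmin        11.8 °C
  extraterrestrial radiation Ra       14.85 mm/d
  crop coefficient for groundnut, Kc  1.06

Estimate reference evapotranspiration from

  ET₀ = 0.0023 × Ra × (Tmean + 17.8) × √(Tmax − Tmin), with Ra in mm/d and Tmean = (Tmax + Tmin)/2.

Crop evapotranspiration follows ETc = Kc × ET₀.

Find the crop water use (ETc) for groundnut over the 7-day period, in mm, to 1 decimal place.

39.5 mm

Tmean = (28.6 + 11.8)/2 = 20.20 °C
ET₀ = 0.0023 × 14.85 × (20.20 + 17.8) × √16.8 = 0.0023 × 14.85 × 38.00 × 4.0988 = 5.3198 mm/d
ETc = Kc × ET₀ = 1.06 × 5.3198 = 5.6390 mm/d
Over 7 days: 5.6390 × 7 = 39.473 mm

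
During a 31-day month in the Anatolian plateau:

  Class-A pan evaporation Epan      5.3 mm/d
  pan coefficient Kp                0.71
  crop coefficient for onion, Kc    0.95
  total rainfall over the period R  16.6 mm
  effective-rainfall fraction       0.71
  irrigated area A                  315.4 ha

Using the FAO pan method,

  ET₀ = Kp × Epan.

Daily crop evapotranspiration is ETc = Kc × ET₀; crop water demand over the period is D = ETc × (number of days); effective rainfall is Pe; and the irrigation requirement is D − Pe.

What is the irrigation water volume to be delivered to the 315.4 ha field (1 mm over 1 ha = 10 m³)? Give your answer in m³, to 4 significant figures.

312400 m³

ET₀ = 0.71 × 5.3 = 3.7630 mm/d
ETc = Kc × ET₀ = 0.95 × 3.7630 = 3.5749 mm/d
Crop demand D = ETc × 31 d = 3.5749 × 31 = 110.822 mm
Pe = 0.71 × 16.6 = 11.786 mm
D − Pe = 110.822 − 11.786 = 99.036 mm
Volume = 99.036 mm × 315.4 ha × 10 = 312359.5 m³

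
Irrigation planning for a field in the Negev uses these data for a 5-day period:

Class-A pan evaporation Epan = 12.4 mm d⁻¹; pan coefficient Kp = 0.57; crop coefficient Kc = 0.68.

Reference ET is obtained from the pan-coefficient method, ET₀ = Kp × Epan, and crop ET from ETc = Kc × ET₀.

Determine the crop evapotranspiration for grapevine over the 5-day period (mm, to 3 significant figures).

24.0 mm

ET₀ = 0.57 × 12.4 = 7.0680 mm/d
ETc = Kc × ET₀ = 0.68 × 7.0680 = 4.8062 mm/d
Over 5 days: 4.8062 × 5 = 24.031 mm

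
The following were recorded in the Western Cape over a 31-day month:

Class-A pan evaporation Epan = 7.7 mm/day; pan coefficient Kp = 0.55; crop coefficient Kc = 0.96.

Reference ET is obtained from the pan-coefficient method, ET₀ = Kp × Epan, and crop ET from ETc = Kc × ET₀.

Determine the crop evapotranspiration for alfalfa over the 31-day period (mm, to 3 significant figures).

126 mm

ET₀ = 0.55 × 7.7 = 4.2350 mm/d
ETc = Kc × ET₀ = 0.96 × 4.2350 = 4.0656 mm/d
Over 31 days: 4.0656 × 31 = 126.034 mm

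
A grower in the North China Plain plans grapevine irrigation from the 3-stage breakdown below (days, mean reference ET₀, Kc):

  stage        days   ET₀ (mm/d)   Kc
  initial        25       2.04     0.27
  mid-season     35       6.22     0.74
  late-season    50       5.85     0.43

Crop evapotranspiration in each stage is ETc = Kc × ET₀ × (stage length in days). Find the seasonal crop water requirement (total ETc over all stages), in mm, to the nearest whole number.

initial: 0.27 × 2.04 × 25 = 13.77 mm
mid-season: 0.74 × 6.22 × 35 = 161.10 mm
late-season: 0.43 × 5.85 × 50 = 125.78 mm
Seasonal total = 300.65 mm

301 mm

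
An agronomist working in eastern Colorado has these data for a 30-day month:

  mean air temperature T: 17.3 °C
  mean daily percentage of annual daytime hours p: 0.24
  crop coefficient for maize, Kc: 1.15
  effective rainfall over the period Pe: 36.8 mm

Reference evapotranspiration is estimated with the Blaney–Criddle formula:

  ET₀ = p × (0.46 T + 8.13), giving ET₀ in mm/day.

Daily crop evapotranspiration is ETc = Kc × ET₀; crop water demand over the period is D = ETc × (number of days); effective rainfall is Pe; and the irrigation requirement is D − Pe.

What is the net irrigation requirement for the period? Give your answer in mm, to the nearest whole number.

ET₀ = 0.24 × (0.46 × 17.3 + 8.13) = 0.24 × 16.088 = 3.8611 mm/d
ETc = Kc × ET₀ = 1.15 × 3.8611 = 4.4403 mm/d
Crop demand D = ETc × 30 d = 4.4403 × 30 = 133.209 mm
D − Pe = 133.209 − 36.8 = 96.409 mm

96 mm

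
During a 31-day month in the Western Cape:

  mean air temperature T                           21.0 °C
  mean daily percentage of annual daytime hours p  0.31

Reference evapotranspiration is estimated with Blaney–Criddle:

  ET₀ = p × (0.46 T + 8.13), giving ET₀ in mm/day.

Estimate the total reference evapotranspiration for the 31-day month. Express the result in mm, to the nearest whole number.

171 mm

ET₀ = 0.31 × (0.46 × 21.0 + 8.13) = 0.31 × 17.790 = 5.5149 mm/d
Monthly total = 5.5149 × 31 = 170.962 mm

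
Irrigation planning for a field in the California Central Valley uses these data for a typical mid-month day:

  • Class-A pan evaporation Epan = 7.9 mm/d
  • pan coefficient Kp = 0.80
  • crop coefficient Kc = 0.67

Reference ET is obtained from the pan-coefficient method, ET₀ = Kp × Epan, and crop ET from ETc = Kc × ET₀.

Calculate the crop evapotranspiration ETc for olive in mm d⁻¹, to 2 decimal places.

ET₀ = 0.80 × 7.9 = 6.3200 mm/d
ETc = Kc × ET₀ = 0.67 × 6.3200 = 4.2344 mm/d

4.23 mm d⁻¹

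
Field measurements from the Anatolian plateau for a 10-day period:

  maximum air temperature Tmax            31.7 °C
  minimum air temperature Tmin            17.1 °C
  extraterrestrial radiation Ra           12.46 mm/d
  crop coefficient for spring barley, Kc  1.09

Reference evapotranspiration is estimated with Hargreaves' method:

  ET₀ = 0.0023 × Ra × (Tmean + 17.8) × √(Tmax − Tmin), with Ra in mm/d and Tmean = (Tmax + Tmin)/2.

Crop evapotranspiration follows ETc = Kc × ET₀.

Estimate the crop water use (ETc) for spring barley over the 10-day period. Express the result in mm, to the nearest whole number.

Tmean = (31.7 + 17.1)/2 = 24.40 °C
ET₀ = 0.0023 × 12.46 × (24.40 + 17.8) × √14.6 = 0.0023 × 12.46 × 42.20 × 3.8210 = 4.6210 mm/d
ETc = Kc × ET₀ = 1.09 × 4.6210 = 5.0369 mm/d
Over 10 days: 5.0369 × 10 = 50.369 mm

50 mm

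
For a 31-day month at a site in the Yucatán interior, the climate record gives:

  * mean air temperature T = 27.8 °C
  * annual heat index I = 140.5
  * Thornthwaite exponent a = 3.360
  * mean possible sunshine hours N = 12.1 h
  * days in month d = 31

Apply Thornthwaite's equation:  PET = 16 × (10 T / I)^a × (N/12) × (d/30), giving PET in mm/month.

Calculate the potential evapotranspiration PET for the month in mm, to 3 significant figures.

10T/I = 10 × 27.8 / 140.5 = 1.9786
(10T/I)^a = 1.9786^3.360 = 9.9029
Uncorrected PET = 16 × 9.9029 = 158.446 mm
Correction = (N/12)(d/30) = (12.1/12)(31/30) = 1.0419
PET = 158.446 × 1.0419 = 165.085 mm/month

165 mm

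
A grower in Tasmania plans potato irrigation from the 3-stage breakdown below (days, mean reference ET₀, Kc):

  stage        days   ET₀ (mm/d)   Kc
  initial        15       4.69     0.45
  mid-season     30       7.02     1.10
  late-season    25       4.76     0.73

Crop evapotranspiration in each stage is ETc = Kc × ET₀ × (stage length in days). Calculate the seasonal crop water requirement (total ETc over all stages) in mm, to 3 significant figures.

initial: 0.45 × 4.69 × 15 = 31.66 mm
mid-season: 1.10 × 7.02 × 30 = 231.66 mm
late-season: 0.73 × 4.76 × 25 = 86.87 mm
Seasonal total = 350.19 mm

350 mm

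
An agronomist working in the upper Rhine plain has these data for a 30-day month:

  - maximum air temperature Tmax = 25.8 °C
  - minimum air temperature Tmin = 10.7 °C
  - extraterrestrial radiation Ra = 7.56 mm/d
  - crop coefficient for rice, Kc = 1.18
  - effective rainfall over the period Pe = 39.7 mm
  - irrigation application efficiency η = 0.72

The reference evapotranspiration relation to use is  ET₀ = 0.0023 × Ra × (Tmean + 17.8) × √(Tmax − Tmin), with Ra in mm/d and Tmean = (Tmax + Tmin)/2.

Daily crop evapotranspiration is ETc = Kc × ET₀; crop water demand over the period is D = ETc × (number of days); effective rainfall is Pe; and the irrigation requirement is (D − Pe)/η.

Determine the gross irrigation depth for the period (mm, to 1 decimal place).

Tmean = (25.8 + 10.7)/2 = 18.25 °C
ET₀ = 0.0023 × 7.56 × (18.25 + 17.8) × √15.1 = 0.0023 × 7.56 × 36.05 × 3.8859 = 2.4358 mm/d
ETc = Kc × ET₀ = 1.18 × 2.4358 = 2.8742 mm/d
Crop demand D = ETc × 30 d = 2.8742 × 30 = 86.226 mm
D − Pe = 86.226 − 39.7 = 46.526 mm
Gross irrigation = 46.526 / 0.72 = 64.619 mm

64.6 mm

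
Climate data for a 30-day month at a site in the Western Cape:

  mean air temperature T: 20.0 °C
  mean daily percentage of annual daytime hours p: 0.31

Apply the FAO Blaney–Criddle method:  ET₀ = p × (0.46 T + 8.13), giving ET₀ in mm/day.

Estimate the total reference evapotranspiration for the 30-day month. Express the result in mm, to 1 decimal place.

161.2 mm

ET₀ = 0.31 × (0.46 × 20.0 + 8.13) = 0.31 × 17.330 = 5.3723 mm/d
Monthly total = 5.3723 × 30 = 161.169 mm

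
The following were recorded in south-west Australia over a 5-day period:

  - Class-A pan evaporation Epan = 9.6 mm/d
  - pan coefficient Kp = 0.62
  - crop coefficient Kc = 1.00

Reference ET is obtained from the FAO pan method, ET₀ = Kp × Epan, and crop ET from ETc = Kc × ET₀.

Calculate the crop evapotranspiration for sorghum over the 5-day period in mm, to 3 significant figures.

29.8 mm

ET₀ = 0.62 × 9.6 = 5.9520 mm/d
ETc = Kc × ET₀ = 1.00 × 5.9520 = 5.9520 mm/d
Over 5 days: 5.9520 × 5 = 29.760 mm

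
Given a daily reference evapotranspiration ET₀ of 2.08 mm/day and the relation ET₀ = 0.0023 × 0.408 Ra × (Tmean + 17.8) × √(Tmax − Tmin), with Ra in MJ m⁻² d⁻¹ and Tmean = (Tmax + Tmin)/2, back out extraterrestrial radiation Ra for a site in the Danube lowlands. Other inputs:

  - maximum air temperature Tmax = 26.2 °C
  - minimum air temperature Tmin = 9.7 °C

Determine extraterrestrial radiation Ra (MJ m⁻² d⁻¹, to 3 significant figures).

15.3 MJ m⁻² d⁻¹

Tmean = (26.2+9.7)/2 = 17.95 °C; ΔT = 16.5
Ra = ET₀ / [0.0023 × 0.408 × (Tmean+17.8) × √ΔT]
   = 2.08 / (0.0023 × 0.408 × 35.75 × 4.0620) = 15.264 MJ m⁻² d⁻¹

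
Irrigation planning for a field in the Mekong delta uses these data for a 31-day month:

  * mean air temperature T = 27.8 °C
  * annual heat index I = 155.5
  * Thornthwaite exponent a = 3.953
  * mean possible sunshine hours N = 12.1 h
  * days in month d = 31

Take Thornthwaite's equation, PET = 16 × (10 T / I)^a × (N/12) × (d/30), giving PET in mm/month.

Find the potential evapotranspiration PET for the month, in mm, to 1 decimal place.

10T/I = 10 × 27.8 / 155.5 = 1.7878
(10T/I)^a = 1.7878^3.953 = 9.9407
Uncorrected PET = 16 × 9.9407 = 159.051 mm
Correction = (N/12)(d/30) = (12.1/12)(31/30) = 1.0419
PET = 159.051 × 1.0419 = 165.715 mm/month

165.7 mm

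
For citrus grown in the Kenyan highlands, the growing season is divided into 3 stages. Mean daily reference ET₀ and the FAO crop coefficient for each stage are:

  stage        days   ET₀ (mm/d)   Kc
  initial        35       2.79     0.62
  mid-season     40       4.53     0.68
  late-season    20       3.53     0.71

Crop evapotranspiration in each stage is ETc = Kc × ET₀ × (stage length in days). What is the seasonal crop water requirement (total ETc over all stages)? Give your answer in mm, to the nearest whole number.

initial: 0.62 × 2.79 × 35 = 60.54 mm
mid-season: 0.68 × 4.53 × 40 = 123.22 mm
late-season: 0.71 × 3.53 × 20 = 50.13 mm
Seasonal total = 233.89 mm

234 mm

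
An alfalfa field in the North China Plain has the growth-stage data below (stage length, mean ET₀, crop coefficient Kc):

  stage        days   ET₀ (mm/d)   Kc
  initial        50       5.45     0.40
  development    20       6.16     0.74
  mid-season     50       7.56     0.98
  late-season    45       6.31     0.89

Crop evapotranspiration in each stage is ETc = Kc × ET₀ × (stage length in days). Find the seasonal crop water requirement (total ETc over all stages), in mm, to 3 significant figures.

823 mm

initial: 0.40 × 5.45 × 50 = 109.00 mm
development: 0.74 × 6.16 × 20 = 91.17 mm
mid-season: 0.98 × 7.56 × 50 = 370.44 mm
late-season: 0.89 × 6.31 × 45 = 252.72 mm
Seasonal total = 823.33 mm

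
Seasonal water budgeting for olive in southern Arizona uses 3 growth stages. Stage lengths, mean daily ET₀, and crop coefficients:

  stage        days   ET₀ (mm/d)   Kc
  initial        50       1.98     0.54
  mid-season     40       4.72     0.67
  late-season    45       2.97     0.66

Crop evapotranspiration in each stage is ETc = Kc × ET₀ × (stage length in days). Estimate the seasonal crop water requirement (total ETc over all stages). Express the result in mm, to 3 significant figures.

initial: 0.54 × 1.98 × 50 = 53.46 mm
mid-season: 0.67 × 4.72 × 40 = 126.50 mm
late-season: 0.66 × 2.97 × 45 = 88.21 mm
Seasonal total = 268.17 mm

268 mm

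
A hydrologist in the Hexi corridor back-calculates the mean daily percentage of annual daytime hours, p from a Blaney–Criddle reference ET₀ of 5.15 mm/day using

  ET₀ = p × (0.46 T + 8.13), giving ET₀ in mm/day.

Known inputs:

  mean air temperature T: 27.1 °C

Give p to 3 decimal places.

0.250

p = ET₀ / (0.46 T + 8.13) = 5.15 / (0.46 × 27.1 + 8.13) = 5.15 / 20.596 = 0.2500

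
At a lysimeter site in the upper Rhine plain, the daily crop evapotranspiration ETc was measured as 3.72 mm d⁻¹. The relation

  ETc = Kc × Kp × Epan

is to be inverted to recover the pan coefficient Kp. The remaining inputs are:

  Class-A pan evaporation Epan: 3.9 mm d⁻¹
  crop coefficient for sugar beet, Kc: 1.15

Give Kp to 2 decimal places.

ETc = Kc × Kp × Epan  ⇒  Kp = ETc / (Kc × Epan)
Kp = 3.72 / (1.15 × 3.9) = 3.72 / 4.485 = 0.8294

0.83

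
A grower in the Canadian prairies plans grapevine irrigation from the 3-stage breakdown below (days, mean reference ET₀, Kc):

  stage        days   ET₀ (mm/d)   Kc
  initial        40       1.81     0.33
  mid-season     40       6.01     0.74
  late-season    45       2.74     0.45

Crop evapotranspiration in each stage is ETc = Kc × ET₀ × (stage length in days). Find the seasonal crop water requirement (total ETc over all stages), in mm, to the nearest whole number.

257 mm

initial: 0.33 × 1.81 × 40 = 23.89 mm
mid-season: 0.74 × 6.01 × 40 = 177.90 mm
late-season: 0.45 × 2.74 × 45 = 55.49 mm
Seasonal total = 257.28 mm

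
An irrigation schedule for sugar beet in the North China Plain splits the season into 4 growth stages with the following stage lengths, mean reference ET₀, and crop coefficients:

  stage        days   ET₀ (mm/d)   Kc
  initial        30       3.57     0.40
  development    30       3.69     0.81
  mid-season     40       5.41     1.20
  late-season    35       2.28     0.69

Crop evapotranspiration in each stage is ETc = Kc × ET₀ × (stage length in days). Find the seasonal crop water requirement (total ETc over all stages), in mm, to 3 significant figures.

initial: 0.40 × 3.57 × 30 = 42.84 mm
development: 0.81 × 3.69 × 30 = 89.67 mm
mid-season: 1.20 × 5.41 × 40 = 259.68 mm
late-season: 0.69 × 2.28 × 35 = 55.06 mm
Seasonal total = 447.25 mm

447 mm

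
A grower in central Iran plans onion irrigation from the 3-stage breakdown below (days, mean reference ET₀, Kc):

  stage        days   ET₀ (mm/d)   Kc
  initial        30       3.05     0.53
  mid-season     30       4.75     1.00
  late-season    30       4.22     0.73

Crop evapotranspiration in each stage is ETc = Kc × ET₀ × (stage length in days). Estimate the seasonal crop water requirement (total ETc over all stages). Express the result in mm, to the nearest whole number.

initial: 0.53 × 3.05 × 30 = 48.50 mm
mid-season: 1.00 × 4.75 × 30 = 142.50 mm
late-season: 0.73 × 4.22 × 30 = 92.42 mm
Seasonal total = 283.42 mm

283 mm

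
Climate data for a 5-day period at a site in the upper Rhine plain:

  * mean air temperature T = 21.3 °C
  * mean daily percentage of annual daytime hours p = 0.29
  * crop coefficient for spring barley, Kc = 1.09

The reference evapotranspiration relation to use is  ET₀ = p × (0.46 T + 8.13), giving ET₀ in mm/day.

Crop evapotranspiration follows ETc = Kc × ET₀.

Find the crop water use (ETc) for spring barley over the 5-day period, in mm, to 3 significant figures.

28.3 mm

ET₀ = 0.29 × (0.46 × 21.3 + 8.13) = 0.29 × 17.928 = 5.1991 mm/d
ETc = Kc × ET₀ = 1.09 × 5.1991 = 5.6670 mm/d
Over 5 days: 5.6670 × 5 = 28.335 mm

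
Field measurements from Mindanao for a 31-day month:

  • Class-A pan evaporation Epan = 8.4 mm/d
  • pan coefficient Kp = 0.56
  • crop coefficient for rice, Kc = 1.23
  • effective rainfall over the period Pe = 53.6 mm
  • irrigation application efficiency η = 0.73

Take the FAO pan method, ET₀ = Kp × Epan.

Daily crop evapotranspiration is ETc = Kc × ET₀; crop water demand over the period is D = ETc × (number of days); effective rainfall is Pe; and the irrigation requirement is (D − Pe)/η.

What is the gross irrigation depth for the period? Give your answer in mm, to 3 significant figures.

ET₀ = 0.56 × 8.4 = 4.7040 mm/d
ETc = Kc × ET₀ = 1.23 × 4.7040 = 5.7859 mm/d
Crop demand D = ETc × 31 d = 5.7859 × 31 = 179.363 mm
D − Pe = 179.363 − 53.6 = 125.763 mm
Gross irrigation = 125.763 / 0.73 = 172.278 mm

172 mm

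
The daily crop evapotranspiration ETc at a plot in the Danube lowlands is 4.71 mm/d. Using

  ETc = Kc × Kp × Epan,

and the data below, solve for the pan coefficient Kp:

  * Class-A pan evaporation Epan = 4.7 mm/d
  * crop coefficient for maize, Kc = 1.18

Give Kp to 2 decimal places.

0.85

ETc = Kc × Kp × Epan  ⇒  Kp = ETc / (Kc × Epan)
Kp = 4.71 / (1.18 × 4.7) = 4.71 / 5.546 = 0.8493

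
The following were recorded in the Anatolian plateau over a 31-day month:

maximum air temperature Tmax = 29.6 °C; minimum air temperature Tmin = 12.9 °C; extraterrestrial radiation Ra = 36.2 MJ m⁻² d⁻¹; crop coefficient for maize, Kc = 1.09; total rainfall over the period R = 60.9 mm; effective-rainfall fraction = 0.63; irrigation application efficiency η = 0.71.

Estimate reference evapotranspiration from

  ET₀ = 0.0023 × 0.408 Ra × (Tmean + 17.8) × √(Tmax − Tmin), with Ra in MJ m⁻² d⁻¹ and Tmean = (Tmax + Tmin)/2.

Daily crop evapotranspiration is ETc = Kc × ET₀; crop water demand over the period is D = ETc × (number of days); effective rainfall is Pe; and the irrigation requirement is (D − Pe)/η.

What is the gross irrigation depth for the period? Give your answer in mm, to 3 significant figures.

Tmean = (29.6 + 12.9)/2 = 21.25 °C
0.408 Ra = 0.408 × 36.2 = 14.7696 mm/d equivalent
ET₀ = 0.0023 × 14.7696 × (21.25 + 17.8) × √16.7 = 0.0023 × 14.7696 × 39.05 × 4.0866 = 5.4210 mm/d
ETc = Kc × ET₀ = 1.09 × 5.4210 = 5.9089 mm/d
Crop demand D = ETc × 31 d = 5.9089 × 31 = 183.176 mm
Pe = 0.63 × 60.9 = 38.367 mm
D − Pe = 183.176 − 38.367 = 144.809 mm
Gross irrigation = 144.809 / 0.71 = 203.956 mm

204 mm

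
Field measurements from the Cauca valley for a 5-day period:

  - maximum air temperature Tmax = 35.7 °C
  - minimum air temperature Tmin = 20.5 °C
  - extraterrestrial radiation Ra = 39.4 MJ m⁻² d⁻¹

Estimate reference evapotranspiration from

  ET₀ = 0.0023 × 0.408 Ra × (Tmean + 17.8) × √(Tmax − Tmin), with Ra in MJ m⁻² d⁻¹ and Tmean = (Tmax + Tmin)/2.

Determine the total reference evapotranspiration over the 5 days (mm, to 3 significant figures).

Tmean = (35.7 + 20.5)/2 = 28.10 °C
0.408 Ra = 0.408 × 39.4 = 16.0752 mm/d equivalent
ET₀ = 0.0023 × 16.0752 × (28.10 + 17.8) × √15.2 = 0.0023 × 16.0752 × 45.90 × 3.8987 = 6.6163 mm/d
Over 5 days: 6.6163 × 5 = 33.082 mm

33.1 mm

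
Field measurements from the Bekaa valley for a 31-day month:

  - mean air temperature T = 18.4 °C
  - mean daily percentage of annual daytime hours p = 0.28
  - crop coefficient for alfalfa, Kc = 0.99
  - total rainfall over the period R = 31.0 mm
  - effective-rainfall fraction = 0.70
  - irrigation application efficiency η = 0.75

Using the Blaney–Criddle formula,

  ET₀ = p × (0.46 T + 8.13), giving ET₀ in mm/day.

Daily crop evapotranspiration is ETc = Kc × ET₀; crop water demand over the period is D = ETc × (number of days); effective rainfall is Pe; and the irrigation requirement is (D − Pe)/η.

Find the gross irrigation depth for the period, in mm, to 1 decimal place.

161.2 mm

ET₀ = 0.28 × (0.46 × 18.4 + 8.13) = 0.28 × 16.594 = 4.6463 mm/d
ETc = Kc × ET₀ = 0.99 × 4.6463 = 4.5998 mm/d
Crop demand D = ETc × 31 d = 4.5998 × 31 = 142.594 mm
Pe = 0.70 × 31.0 = 21.700 mm
D − Pe = 142.594 − 21.700 = 120.894 mm
Gross irrigation = 120.894 / 0.75 = 161.192 mm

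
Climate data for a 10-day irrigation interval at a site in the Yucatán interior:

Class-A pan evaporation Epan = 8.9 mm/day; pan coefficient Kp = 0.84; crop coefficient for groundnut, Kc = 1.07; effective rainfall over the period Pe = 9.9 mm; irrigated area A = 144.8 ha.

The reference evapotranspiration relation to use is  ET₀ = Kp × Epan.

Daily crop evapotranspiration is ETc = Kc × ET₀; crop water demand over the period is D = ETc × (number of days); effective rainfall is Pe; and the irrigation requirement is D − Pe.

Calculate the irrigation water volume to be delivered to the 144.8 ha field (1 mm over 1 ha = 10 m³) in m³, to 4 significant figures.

101500 m³

ET₀ = 0.84 × 8.9 = 7.4760 mm/d
ETc = Kc × ET₀ = 1.07 × 7.4760 = 7.9993 mm/d
Crop demand D = ETc × 10 d = 7.9993 × 10 = 79.993 mm
D − Pe = 79.993 − 9.9 = 70.093 mm
Volume = 70.093 mm × 144.8 ha × 10 = 101494.7 m³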